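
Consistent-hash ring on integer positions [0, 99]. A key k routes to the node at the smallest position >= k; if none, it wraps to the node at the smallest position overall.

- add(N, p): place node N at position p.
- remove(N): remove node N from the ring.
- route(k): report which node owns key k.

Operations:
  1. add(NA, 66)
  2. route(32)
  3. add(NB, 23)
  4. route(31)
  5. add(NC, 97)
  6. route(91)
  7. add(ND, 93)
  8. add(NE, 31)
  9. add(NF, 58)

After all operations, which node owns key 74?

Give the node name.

Answer: ND

Derivation:
Op 1: add NA@66 -> ring=[66:NA]
Op 2: route key 32: smallest pos >= 32 is 66 -> NA
Op 3: add NB@23 -> ring=[23:NB,66:NA]
Op 4: route key 31: smallest pos >= 31 is 66 -> NA
Op 5: add NC@97 -> ring=[23:NB,66:NA,97:NC]
Op 6: route key 91: smallest pos >= 91 is 97 -> NC
Op 7: add ND@93 -> ring=[23:NB,66:NA,93:ND,97:NC]
Op 8: add NE@31 -> ring=[23:NB,31:NE,66:NA,93:ND,97:NC]
Op 9: add NF@58 -> ring=[23:NB,31:NE,58:NF,66:NA,93:ND,97:NC]
Final route key 74: smallest pos >= 74 is 93 -> ND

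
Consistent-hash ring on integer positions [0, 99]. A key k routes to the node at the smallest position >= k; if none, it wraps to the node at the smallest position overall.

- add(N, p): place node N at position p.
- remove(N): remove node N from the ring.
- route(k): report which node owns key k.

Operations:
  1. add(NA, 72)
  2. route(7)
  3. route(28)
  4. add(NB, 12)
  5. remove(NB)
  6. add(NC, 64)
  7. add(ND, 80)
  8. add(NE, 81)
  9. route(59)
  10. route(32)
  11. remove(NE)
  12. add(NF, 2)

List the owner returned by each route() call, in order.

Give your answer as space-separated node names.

Op 1: add NA@72 -> ring=[72:NA]
Op 2: route key 7: smallest pos >= 7 is 72 -> NA
Op 3: route key 28: smallest pos >= 28 is 72 -> NA
Op 4: add NB@12 -> ring=[12:NB,72:NA]
Op 5: remove NB -> ring=[72:NA]
Op 6: add NC@64 -> ring=[64:NC,72:NA]
Op 7: add ND@80 -> ring=[64:NC,72:NA,80:ND]
Op 8: add NE@81 -> ring=[64:NC,72:NA,80:ND,81:NE]
Op 9: route key 59: smallest pos >= 59 is 64 -> NC
Op 10: route key 32: smallest pos >= 32 is 64 -> NC
Op 11: remove NE -> ring=[64:NC,72:NA,80:ND]
Op 12: add NF@2 -> ring=[2:NF,64:NC,72:NA,80:ND]

Answer: NA NA NC NC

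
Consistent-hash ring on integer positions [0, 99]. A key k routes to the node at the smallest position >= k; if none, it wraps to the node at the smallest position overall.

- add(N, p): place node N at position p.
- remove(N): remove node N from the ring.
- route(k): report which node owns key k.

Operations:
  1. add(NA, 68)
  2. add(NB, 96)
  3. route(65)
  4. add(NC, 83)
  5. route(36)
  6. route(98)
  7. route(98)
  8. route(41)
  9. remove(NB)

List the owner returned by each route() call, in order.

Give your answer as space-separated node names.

Answer: NA NA NA NA NA

Derivation:
Op 1: add NA@68 -> ring=[68:NA]
Op 2: add NB@96 -> ring=[68:NA,96:NB]
Op 3: route key 65: smallest pos >= 65 is 68 -> NA
Op 4: add NC@83 -> ring=[68:NA,83:NC,96:NB]
Op 5: route key 36: smallest pos >= 36 is 68 -> NA
Op 6: route key 98: none >= 98, wrap to smallest pos 68 -> NA
Op 7: route key 98: none >= 98, wrap to smallest pos 68 -> NA
Op 8: route key 41: smallest pos >= 41 is 68 -> NA
Op 9: remove NB -> ring=[68:NA,83:NC]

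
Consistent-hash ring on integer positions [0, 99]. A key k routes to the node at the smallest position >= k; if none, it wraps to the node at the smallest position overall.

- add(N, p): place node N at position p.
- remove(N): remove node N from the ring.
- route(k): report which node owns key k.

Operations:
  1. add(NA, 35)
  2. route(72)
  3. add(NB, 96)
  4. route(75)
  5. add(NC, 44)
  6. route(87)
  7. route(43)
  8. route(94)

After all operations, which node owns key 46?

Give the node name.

Answer: NB

Derivation:
Op 1: add NA@35 -> ring=[35:NA]
Op 2: route key 72: none >= 72, wrap to smallest pos 35 -> NA
Op 3: add NB@96 -> ring=[35:NA,96:NB]
Op 4: route key 75: smallest pos >= 75 is 96 -> NB
Op 5: add NC@44 -> ring=[35:NA,44:NC,96:NB]
Op 6: route key 87: smallest pos >= 87 is 96 -> NB
Op 7: route key 43: smallest pos >= 43 is 44 -> NC
Op 8: route key 94: smallest pos >= 94 is 96 -> NB
Final route key 46: smallest pos >= 46 is 96 -> NB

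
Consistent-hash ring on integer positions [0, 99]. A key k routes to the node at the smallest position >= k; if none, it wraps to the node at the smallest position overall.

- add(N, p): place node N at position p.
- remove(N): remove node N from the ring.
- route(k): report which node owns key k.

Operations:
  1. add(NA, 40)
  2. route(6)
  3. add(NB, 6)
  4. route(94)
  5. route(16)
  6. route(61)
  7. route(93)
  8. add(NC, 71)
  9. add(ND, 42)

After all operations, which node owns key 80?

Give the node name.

Op 1: add NA@40 -> ring=[40:NA]
Op 2: route key 6: smallest pos >= 6 is 40 -> NA
Op 3: add NB@6 -> ring=[6:NB,40:NA]
Op 4: route key 94: none >= 94, wrap to smallest pos 6 -> NB
Op 5: route key 16: smallest pos >= 16 is 40 -> NA
Op 6: route key 61: none >= 61, wrap to smallest pos 6 -> NB
Op 7: route key 93: none >= 93, wrap to smallest pos 6 -> NB
Op 8: add NC@71 -> ring=[6:NB,40:NA,71:NC]
Op 9: add ND@42 -> ring=[6:NB,40:NA,42:ND,71:NC]
Final route key 80: none >= 80, wrap to smallest pos 6 -> NB

Answer: NB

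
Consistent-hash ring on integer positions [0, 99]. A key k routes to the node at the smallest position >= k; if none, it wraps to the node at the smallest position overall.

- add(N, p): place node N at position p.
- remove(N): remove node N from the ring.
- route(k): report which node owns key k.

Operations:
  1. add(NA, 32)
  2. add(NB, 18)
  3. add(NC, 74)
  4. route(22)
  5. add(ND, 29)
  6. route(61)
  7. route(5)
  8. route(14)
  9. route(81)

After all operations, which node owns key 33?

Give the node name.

Op 1: add NA@32 -> ring=[32:NA]
Op 2: add NB@18 -> ring=[18:NB,32:NA]
Op 3: add NC@74 -> ring=[18:NB,32:NA,74:NC]
Op 4: route key 22: smallest pos >= 22 is 32 -> NA
Op 5: add ND@29 -> ring=[18:NB,29:ND,32:NA,74:NC]
Op 6: route key 61: smallest pos >= 61 is 74 -> NC
Op 7: route key 5: smallest pos >= 5 is 18 -> NB
Op 8: route key 14: smallest pos >= 14 is 18 -> NB
Op 9: route key 81: none >= 81, wrap to smallest pos 18 -> NB
Final route key 33: smallest pos >= 33 is 74 -> NC

Answer: NC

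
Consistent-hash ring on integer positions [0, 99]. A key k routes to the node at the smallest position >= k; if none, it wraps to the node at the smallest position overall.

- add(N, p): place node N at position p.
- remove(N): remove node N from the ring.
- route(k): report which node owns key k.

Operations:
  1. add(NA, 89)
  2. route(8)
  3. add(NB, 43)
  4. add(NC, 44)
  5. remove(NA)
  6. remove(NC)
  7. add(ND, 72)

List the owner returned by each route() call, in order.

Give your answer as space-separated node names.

Op 1: add NA@89 -> ring=[89:NA]
Op 2: route key 8: smallest pos >= 8 is 89 -> NA
Op 3: add NB@43 -> ring=[43:NB,89:NA]
Op 4: add NC@44 -> ring=[43:NB,44:NC,89:NA]
Op 5: remove NA -> ring=[43:NB,44:NC]
Op 6: remove NC -> ring=[43:NB]
Op 7: add ND@72 -> ring=[43:NB,72:ND]

Answer: NA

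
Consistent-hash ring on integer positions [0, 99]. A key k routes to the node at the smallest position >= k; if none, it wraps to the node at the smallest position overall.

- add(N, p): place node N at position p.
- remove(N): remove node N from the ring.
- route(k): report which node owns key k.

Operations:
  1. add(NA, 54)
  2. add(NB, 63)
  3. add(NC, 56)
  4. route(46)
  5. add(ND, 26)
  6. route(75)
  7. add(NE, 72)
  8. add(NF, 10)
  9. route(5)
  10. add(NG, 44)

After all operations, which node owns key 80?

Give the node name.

Op 1: add NA@54 -> ring=[54:NA]
Op 2: add NB@63 -> ring=[54:NA,63:NB]
Op 3: add NC@56 -> ring=[54:NA,56:NC,63:NB]
Op 4: route key 46: smallest pos >= 46 is 54 -> NA
Op 5: add ND@26 -> ring=[26:ND,54:NA,56:NC,63:NB]
Op 6: route key 75: none >= 75, wrap to smallest pos 26 -> ND
Op 7: add NE@72 -> ring=[26:ND,54:NA,56:NC,63:NB,72:NE]
Op 8: add NF@10 -> ring=[10:NF,26:ND,54:NA,56:NC,63:NB,72:NE]
Op 9: route key 5: smallest pos >= 5 is 10 -> NF
Op 10: add NG@44 -> ring=[10:NF,26:ND,44:NG,54:NA,56:NC,63:NB,72:NE]
Final route key 80: none >= 80, wrap to smallest pos 10 -> NF

Answer: NF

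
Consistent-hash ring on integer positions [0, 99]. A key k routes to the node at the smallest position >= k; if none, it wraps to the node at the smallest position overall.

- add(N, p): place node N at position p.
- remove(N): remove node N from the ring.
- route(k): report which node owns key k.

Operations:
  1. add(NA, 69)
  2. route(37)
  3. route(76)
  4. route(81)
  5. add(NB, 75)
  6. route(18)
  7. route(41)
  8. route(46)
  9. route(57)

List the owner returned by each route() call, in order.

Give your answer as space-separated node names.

Answer: NA NA NA NA NA NA NA

Derivation:
Op 1: add NA@69 -> ring=[69:NA]
Op 2: route key 37: smallest pos >= 37 is 69 -> NA
Op 3: route key 76: none >= 76, wrap to smallest pos 69 -> NA
Op 4: route key 81: none >= 81, wrap to smallest pos 69 -> NA
Op 5: add NB@75 -> ring=[69:NA,75:NB]
Op 6: route key 18: smallest pos >= 18 is 69 -> NA
Op 7: route key 41: smallest pos >= 41 is 69 -> NA
Op 8: route key 46: smallest pos >= 46 is 69 -> NA
Op 9: route key 57: smallest pos >= 57 is 69 -> NA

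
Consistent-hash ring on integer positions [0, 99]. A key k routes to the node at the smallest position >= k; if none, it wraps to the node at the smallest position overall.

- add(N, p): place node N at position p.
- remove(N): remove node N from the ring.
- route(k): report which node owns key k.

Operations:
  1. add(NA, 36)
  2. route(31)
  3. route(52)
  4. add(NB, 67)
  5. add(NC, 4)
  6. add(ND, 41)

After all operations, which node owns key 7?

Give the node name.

Answer: NA

Derivation:
Op 1: add NA@36 -> ring=[36:NA]
Op 2: route key 31: smallest pos >= 31 is 36 -> NA
Op 3: route key 52: none >= 52, wrap to smallest pos 36 -> NA
Op 4: add NB@67 -> ring=[36:NA,67:NB]
Op 5: add NC@4 -> ring=[4:NC,36:NA,67:NB]
Op 6: add ND@41 -> ring=[4:NC,36:NA,41:ND,67:NB]
Final route key 7: smallest pos >= 7 is 36 -> NA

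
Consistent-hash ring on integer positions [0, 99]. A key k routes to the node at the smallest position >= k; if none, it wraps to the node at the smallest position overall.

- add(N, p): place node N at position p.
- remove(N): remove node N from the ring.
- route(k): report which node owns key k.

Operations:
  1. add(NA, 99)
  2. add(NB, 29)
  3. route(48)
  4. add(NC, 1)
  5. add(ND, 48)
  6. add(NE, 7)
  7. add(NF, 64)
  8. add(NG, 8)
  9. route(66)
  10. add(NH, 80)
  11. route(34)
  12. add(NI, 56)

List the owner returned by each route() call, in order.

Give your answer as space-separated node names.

Op 1: add NA@99 -> ring=[99:NA]
Op 2: add NB@29 -> ring=[29:NB,99:NA]
Op 3: route key 48: smallest pos >= 48 is 99 -> NA
Op 4: add NC@1 -> ring=[1:NC,29:NB,99:NA]
Op 5: add ND@48 -> ring=[1:NC,29:NB,48:ND,99:NA]
Op 6: add NE@7 -> ring=[1:NC,7:NE,29:NB,48:ND,99:NA]
Op 7: add NF@64 -> ring=[1:NC,7:NE,29:NB,48:ND,64:NF,99:NA]
Op 8: add NG@8 -> ring=[1:NC,7:NE,8:NG,29:NB,48:ND,64:NF,99:NA]
Op 9: route key 66: smallest pos >= 66 is 99 -> NA
Op 10: add NH@80 -> ring=[1:NC,7:NE,8:NG,29:NB,48:ND,64:NF,80:NH,99:NA]
Op 11: route key 34: smallest pos >= 34 is 48 -> ND
Op 12: add NI@56 -> ring=[1:NC,7:NE,8:NG,29:NB,48:ND,56:NI,64:NF,80:NH,99:NA]

Answer: NA NA ND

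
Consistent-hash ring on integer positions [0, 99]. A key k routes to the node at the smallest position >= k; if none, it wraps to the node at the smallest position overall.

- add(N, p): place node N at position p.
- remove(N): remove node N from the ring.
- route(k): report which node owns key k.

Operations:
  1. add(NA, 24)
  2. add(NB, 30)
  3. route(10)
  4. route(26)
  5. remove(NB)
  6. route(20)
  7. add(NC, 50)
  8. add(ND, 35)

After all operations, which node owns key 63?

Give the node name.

Op 1: add NA@24 -> ring=[24:NA]
Op 2: add NB@30 -> ring=[24:NA,30:NB]
Op 3: route key 10: smallest pos >= 10 is 24 -> NA
Op 4: route key 26: smallest pos >= 26 is 30 -> NB
Op 5: remove NB -> ring=[24:NA]
Op 6: route key 20: smallest pos >= 20 is 24 -> NA
Op 7: add NC@50 -> ring=[24:NA,50:NC]
Op 8: add ND@35 -> ring=[24:NA,35:ND,50:NC]
Final route key 63: none >= 63, wrap to smallest pos 24 -> NA

Answer: NA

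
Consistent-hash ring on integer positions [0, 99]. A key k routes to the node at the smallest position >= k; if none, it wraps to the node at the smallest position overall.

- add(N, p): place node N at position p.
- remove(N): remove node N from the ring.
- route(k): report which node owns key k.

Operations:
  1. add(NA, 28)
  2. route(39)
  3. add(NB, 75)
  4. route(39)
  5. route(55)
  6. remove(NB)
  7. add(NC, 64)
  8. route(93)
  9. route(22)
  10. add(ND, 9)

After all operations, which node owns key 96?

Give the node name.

Answer: ND

Derivation:
Op 1: add NA@28 -> ring=[28:NA]
Op 2: route key 39: none >= 39, wrap to smallest pos 28 -> NA
Op 3: add NB@75 -> ring=[28:NA,75:NB]
Op 4: route key 39: smallest pos >= 39 is 75 -> NB
Op 5: route key 55: smallest pos >= 55 is 75 -> NB
Op 6: remove NB -> ring=[28:NA]
Op 7: add NC@64 -> ring=[28:NA,64:NC]
Op 8: route key 93: none >= 93, wrap to smallest pos 28 -> NA
Op 9: route key 22: smallest pos >= 22 is 28 -> NA
Op 10: add ND@9 -> ring=[9:ND,28:NA,64:NC]
Final route key 96: none >= 96, wrap to smallest pos 9 -> ND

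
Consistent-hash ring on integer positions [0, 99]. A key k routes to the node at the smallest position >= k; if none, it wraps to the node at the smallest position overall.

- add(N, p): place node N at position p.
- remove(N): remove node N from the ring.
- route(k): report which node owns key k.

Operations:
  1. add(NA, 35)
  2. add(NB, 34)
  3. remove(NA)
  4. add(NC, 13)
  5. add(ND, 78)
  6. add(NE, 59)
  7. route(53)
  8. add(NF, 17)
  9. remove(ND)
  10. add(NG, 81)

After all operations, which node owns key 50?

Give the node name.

Answer: NE

Derivation:
Op 1: add NA@35 -> ring=[35:NA]
Op 2: add NB@34 -> ring=[34:NB,35:NA]
Op 3: remove NA -> ring=[34:NB]
Op 4: add NC@13 -> ring=[13:NC,34:NB]
Op 5: add ND@78 -> ring=[13:NC,34:NB,78:ND]
Op 6: add NE@59 -> ring=[13:NC,34:NB,59:NE,78:ND]
Op 7: route key 53: smallest pos >= 53 is 59 -> NE
Op 8: add NF@17 -> ring=[13:NC,17:NF,34:NB,59:NE,78:ND]
Op 9: remove ND -> ring=[13:NC,17:NF,34:NB,59:NE]
Op 10: add NG@81 -> ring=[13:NC,17:NF,34:NB,59:NE,81:NG]
Final route key 50: smallest pos >= 50 is 59 -> NE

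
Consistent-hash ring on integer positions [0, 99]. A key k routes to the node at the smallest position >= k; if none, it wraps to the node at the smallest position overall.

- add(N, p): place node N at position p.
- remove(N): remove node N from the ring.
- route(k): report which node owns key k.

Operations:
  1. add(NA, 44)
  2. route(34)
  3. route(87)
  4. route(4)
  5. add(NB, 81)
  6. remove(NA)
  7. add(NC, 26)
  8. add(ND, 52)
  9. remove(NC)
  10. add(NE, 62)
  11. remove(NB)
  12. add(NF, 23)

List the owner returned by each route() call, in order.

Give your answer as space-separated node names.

Answer: NA NA NA

Derivation:
Op 1: add NA@44 -> ring=[44:NA]
Op 2: route key 34: smallest pos >= 34 is 44 -> NA
Op 3: route key 87: none >= 87, wrap to smallest pos 44 -> NA
Op 4: route key 4: smallest pos >= 4 is 44 -> NA
Op 5: add NB@81 -> ring=[44:NA,81:NB]
Op 6: remove NA -> ring=[81:NB]
Op 7: add NC@26 -> ring=[26:NC,81:NB]
Op 8: add ND@52 -> ring=[26:NC,52:ND,81:NB]
Op 9: remove NC -> ring=[52:ND,81:NB]
Op 10: add NE@62 -> ring=[52:ND,62:NE,81:NB]
Op 11: remove NB -> ring=[52:ND,62:NE]
Op 12: add NF@23 -> ring=[23:NF,52:ND,62:NE]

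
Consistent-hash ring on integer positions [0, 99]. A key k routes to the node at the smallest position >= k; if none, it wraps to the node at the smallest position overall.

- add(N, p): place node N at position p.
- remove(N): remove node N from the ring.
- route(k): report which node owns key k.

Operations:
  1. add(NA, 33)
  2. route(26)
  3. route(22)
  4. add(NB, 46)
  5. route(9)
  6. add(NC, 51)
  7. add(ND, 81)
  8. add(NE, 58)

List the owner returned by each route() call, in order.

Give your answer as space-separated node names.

Answer: NA NA NA

Derivation:
Op 1: add NA@33 -> ring=[33:NA]
Op 2: route key 26: smallest pos >= 26 is 33 -> NA
Op 3: route key 22: smallest pos >= 22 is 33 -> NA
Op 4: add NB@46 -> ring=[33:NA,46:NB]
Op 5: route key 9: smallest pos >= 9 is 33 -> NA
Op 6: add NC@51 -> ring=[33:NA,46:NB,51:NC]
Op 7: add ND@81 -> ring=[33:NA,46:NB,51:NC,81:ND]
Op 8: add NE@58 -> ring=[33:NA,46:NB,51:NC,58:NE,81:ND]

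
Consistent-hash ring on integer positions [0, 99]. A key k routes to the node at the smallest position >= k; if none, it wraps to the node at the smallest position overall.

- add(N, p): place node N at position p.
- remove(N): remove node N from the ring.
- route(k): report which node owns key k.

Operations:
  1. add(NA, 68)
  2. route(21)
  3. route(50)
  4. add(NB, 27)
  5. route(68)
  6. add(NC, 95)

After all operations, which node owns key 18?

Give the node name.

Op 1: add NA@68 -> ring=[68:NA]
Op 2: route key 21: smallest pos >= 21 is 68 -> NA
Op 3: route key 50: smallest pos >= 50 is 68 -> NA
Op 4: add NB@27 -> ring=[27:NB,68:NA]
Op 5: route key 68: smallest pos >= 68 is 68 -> NA
Op 6: add NC@95 -> ring=[27:NB,68:NA,95:NC]
Final route key 18: smallest pos >= 18 is 27 -> NB

Answer: NB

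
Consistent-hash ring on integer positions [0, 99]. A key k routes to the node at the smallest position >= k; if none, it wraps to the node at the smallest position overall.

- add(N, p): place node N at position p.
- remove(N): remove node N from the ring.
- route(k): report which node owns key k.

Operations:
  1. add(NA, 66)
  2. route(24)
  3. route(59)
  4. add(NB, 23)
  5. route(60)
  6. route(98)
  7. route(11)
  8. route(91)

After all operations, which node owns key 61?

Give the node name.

Op 1: add NA@66 -> ring=[66:NA]
Op 2: route key 24: smallest pos >= 24 is 66 -> NA
Op 3: route key 59: smallest pos >= 59 is 66 -> NA
Op 4: add NB@23 -> ring=[23:NB,66:NA]
Op 5: route key 60: smallest pos >= 60 is 66 -> NA
Op 6: route key 98: none >= 98, wrap to smallest pos 23 -> NB
Op 7: route key 11: smallest pos >= 11 is 23 -> NB
Op 8: route key 91: none >= 91, wrap to smallest pos 23 -> NB
Final route key 61: smallest pos >= 61 is 66 -> NA

Answer: NA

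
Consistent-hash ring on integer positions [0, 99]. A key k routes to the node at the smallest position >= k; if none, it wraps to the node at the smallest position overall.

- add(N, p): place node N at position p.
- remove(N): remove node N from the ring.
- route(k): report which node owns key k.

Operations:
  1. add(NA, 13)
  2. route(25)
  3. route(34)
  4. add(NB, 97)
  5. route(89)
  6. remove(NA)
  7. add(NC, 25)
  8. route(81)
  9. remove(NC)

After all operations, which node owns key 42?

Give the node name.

Answer: NB

Derivation:
Op 1: add NA@13 -> ring=[13:NA]
Op 2: route key 25: none >= 25, wrap to smallest pos 13 -> NA
Op 3: route key 34: none >= 34, wrap to smallest pos 13 -> NA
Op 4: add NB@97 -> ring=[13:NA,97:NB]
Op 5: route key 89: smallest pos >= 89 is 97 -> NB
Op 6: remove NA -> ring=[97:NB]
Op 7: add NC@25 -> ring=[25:NC,97:NB]
Op 8: route key 81: smallest pos >= 81 is 97 -> NB
Op 9: remove NC -> ring=[97:NB]
Final route key 42: smallest pos >= 42 is 97 -> NB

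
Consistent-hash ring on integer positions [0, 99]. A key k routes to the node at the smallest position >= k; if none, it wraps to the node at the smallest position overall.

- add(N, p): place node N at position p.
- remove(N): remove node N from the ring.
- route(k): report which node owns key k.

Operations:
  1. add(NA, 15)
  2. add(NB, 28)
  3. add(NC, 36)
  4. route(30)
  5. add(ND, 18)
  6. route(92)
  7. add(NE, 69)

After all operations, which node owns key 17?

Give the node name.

Op 1: add NA@15 -> ring=[15:NA]
Op 2: add NB@28 -> ring=[15:NA,28:NB]
Op 3: add NC@36 -> ring=[15:NA,28:NB,36:NC]
Op 4: route key 30: smallest pos >= 30 is 36 -> NC
Op 5: add ND@18 -> ring=[15:NA,18:ND,28:NB,36:NC]
Op 6: route key 92: none >= 92, wrap to smallest pos 15 -> NA
Op 7: add NE@69 -> ring=[15:NA,18:ND,28:NB,36:NC,69:NE]
Final route key 17: smallest pos >= 17 is 18 -> ND

Answer: ND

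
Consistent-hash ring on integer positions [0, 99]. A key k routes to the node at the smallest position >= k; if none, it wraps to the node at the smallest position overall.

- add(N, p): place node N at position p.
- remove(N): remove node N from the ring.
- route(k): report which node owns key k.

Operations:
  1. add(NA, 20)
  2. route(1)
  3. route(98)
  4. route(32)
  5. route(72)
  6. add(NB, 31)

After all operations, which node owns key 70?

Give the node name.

Answer: NA

Derivation:
Op 1: add NA@20 -> ring=[20:NA]
Op 2: route key 1: smallest pos >= 1 is 20 -> NA
Op 3: route key 98: none >= 98, wrap to smallest pos 20 -> NA
Op 4: route key 32: none >= 32, wrap to smallest pos 20 -> NA
Op 5: route key 72: none >= 72, wrap to smallest pos 20 -> NA
Op 6: add NB@31 -> ring=[20:NA,31:NB]
Final route key 70: none >= 70, wrap to smallest pos 20 -> NA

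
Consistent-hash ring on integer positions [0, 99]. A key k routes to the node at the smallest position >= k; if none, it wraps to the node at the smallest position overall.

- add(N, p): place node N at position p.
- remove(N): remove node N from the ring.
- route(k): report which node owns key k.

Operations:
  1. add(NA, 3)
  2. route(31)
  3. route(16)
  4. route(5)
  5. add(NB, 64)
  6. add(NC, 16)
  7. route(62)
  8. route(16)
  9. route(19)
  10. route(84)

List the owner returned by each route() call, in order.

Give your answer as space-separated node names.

Answer: NA NA NA NB NC NB NA

Derivation:
Op 1: add NA@3 -> ring=[3:NA]
Op 2: route key 31: none >= 31, wrap to smallest pos 3 -> NA
Op 3: route key 16: none >= 16, wrap to smallest pos 3 -> NA
Op 4: route key 5: none >= 5, wrap to smallest pos 3 -> NA
Op 5: add NB@64 -> ring=[3:NA,64:NB]
Op 6: add NC@16 -> ring=[3:NA,16:NC,64:NB]
Op 7: route key 62: smallest pos >= 62 is 64 -> NB
Op 8: route key 16: smallest pos >= 16 is 16 -> NC
Op 9: route key 19: smallest pos >= 19 is 64 -> NB
Op 10: route key 84: none >= 84, wrap to smallest pos 3 -> NA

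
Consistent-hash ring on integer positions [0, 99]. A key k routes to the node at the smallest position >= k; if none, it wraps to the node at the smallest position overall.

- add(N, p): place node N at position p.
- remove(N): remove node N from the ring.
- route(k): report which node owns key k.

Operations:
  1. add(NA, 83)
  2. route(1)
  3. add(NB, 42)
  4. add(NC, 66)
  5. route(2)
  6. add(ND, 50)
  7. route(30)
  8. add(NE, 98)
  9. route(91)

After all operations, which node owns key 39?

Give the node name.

Answer: NB

Derivation:
Op 1: add NA@83 -> ring=[83:NA]
Op 2: route key 1: smallest pos >= 1 is 83 -> NA
Op 3: add NB@42 -> ring=[42:NB,83:NA]
Op 4: add NC@66 -> ring=[42:NB,66:NC,83:NA]
Op 5: route key 2: smallest pos >= 2 is 42 -> NB
Op 6: add ND@50 -> ring=[42:NB,50:ND,66:NC,83:NA]
Op 7: route key 30: smallest pos >= 30 is 42 -> NB
Op 8: add NE@98 -> ring=[42:NB,50:ND,66:NC,83:NA,98:NE]
Op 9: route key 91: smallest pos >= 91 is 98 -> NE
Final route key 39: smallest pos >= 39 is 42 -> NB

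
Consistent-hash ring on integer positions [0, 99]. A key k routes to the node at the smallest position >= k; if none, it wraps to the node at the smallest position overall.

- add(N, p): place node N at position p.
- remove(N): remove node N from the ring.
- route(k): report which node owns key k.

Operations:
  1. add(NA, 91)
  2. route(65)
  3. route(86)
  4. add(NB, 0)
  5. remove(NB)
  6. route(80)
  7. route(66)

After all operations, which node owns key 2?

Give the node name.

Answer: NA

Derivation:
Op 1: add NA@91 -> ring=[91:NA]
Op 2: route key 65: smallest pos >= 65 is 91 -> NA
Op 3: route key 86: smallest pos >= 86 is 91 -> NA
Op 4: add NB@0 -> ring=[0:NB,91:NA]
Op 5: remove NB -> ring=[91:NA]
Op 6: route key 80: smallest pos >= 80 is 91 -> NA
Op 7: route key 66: smallest pos >= 66 is 91 -> NA
Final route key 2: smallest pos >= 2 is 91 -> NA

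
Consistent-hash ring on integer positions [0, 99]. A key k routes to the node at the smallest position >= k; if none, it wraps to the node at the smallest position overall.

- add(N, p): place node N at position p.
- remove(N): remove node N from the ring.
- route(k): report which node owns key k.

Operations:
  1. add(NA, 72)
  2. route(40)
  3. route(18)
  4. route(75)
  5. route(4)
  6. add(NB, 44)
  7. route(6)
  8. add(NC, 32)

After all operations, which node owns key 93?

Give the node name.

Op 1: add NA@72 -> ring=[72:NA]
Op 2: route key 40: smallest pos >= 40 is 72 -> NA
Op 3: route key 18: smallest pos >= 18 is 72 -> NA
Op 4: route key 75: none >= 75, wrap to smallest pos 72 -> NA
Op 5: route key 4: smallest pos >= 4 is 72 -> NA
Op 6: add NB@44 -> ring=[44:NB,72:NA]
Op 7: route key 6: smallest pos >= 6 is 44 -> NB
Op 8: add NC@32 -> ring=[32:NC,44:NB,72:NA]
Final route key 93: none >= 93, wrap to smallest pos 32 -> NC

Answer: NC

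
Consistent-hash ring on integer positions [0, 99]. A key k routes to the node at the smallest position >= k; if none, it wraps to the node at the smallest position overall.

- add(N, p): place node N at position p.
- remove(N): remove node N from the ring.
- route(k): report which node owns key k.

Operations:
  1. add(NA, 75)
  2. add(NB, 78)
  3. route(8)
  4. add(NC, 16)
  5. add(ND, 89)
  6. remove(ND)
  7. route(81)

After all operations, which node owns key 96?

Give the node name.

Op 1: add NA@75 -> ring=[75:NA]
Op 2: add NB@78 -> ring=[75:NA,78:NB]
Op 3: route key 8: smallest pos >= 8 is 75 -> NA
Op 4: add NC@16 -> ring=[16:NC,75:NA,78:NB]
Op 5: add ND@89 -> ring=[16:NC,75:NA,78:NB,89:ND]
Op 6: remove ND -> ring=[16:NC,75:NA,78:NB]
Op 7: route key 81: none >= 81, wrap to smallest pos 16 -> NC
Final route key 96: none >= 96, wrap to smallest pos 16 -> NC

Answer: NC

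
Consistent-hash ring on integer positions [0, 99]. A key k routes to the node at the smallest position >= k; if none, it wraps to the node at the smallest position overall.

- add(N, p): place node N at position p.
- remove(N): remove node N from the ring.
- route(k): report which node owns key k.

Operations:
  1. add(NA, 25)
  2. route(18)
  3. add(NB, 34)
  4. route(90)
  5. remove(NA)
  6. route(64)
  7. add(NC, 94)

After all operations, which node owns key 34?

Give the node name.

Op 1: add NA@25 -> ring=[25:NA]
Op 2: route key 18: smallest pos >= 18 is 25 -> NA
Op 3: add NB@34 -> ring=[25:NA,34:NB]
Op 4: route key 90: none >= 90, wrap to smallest pos 25 -> NA
Op 5: remove NA -> ring=[34:NB]
Op 6: route key 64: none >= 64, wrap to smallest pos 34 -> NB
Op 7: add NC@94 -> ring=[34:NB,94:NC]
Final route key 34: smallest pos >= 34 is 34 -> NB

Answer: NB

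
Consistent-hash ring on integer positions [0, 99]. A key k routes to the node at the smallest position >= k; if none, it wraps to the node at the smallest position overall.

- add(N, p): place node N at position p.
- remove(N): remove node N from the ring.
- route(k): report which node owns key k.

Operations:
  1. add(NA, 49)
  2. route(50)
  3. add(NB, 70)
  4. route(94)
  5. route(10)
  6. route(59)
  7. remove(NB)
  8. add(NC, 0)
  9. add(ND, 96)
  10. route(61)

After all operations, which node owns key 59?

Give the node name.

Answer: ND

Derivation:
Op 1: add NA@49 -> ring=[49:NA]
Op 2: route key 50: none >= 50, wrap to smallest pos 49 -> NA
Op 3: add NB@70 -> ring=[49:NA,70:NB]
Op 4: route key 94: none >= 94, wrap to smallest pos 49 -> NA
Op 5: route key 10: smallest pos >= 10 is 49 -> NA
Op 6: route key 59: smallest pos >= 59 is 70 -> NB
Op 7: remove NB -> ring=[49:NA]
Op 8: add NC@0 -> ring=[0:NC,49:NA]
Op 9: add ND@96 -> ring=[0:NC,49:NA,96:ND]
Op 10: route key 61: smallest pos >= 61 is 96 -> ND
Final route key 59: smallest pos >= 59 is 96 -> ND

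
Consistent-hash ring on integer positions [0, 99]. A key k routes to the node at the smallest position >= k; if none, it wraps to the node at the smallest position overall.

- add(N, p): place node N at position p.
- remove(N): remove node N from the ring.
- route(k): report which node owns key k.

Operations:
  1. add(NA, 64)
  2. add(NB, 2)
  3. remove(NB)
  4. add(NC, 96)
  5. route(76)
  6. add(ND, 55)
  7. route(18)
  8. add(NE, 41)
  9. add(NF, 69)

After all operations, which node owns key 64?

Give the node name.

Answer: NA

Derivation:
Op 1: add NA@64 -> ring=[64:NA]
Op 2: add NB@2 -> ring=[2:NB,64:NA]
Op 3: remove NB -> ring=[64:NA]
Op 4: add NC@96 -> ring=[64:NA,96:NC]
Op 5: route key 76: smallest pos >= 76 is 96 -> NC
Op 6: add ND@55 -> ring=[55:ND,64:NA,96:NC]
Op 7: route key 18: smallest pos >= 18 is 55 -> ND
Op 8: add NE@41 -> ring=[41:NE,55:ND,64:NA,96:NC]
Op 9: add NF@69 -> ring=[41:NE,55:ND,64:NA,69:NF,96:NC]
Final route key 64: smallest pos >= 64 is 64 -> NA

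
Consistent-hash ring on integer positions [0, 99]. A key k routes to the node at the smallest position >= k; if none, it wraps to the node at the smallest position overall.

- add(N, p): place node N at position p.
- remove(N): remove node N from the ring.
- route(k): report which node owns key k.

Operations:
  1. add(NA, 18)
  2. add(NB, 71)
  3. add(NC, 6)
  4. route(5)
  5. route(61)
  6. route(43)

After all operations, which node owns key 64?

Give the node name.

Op 1: add NA@18 -> ring=[18:NA]
Op 2: add NB@71 -> ring=[18:NA,71:NB]
Op 3: add NC@6 -> ring=[6:NC,18:NA,71:NB]
Op 4: route key 5: smallest pos >= 5 is 6 -> NC
Op 5: route key 61: smallest pos >= 61 is 71 -> NB
Op 6: route key 43: smallest pos >= 43 is 71 -> NB
Final route key 64: smallest pos >= 64 is 71 -> NB

Answer: NB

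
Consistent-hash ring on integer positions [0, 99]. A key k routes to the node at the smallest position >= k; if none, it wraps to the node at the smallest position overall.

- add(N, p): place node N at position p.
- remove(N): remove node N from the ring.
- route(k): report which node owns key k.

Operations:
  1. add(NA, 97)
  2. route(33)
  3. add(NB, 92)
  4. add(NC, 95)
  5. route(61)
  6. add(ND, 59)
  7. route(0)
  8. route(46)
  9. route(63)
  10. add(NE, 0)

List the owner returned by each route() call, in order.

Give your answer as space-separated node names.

Answer: NA NB ND ND NB

Derivation:
Op 1: add NA@97 -> ring=[97:NA]
Op 2: route key 33: smallest pos >= 33 is 97 -> NA
Op 3: add NB@92 -> ring=[92:NB,97:NA]
Op 4: add NC@95 -> ring=[92:NB,95:NC,97:NA]
Op 5: route key 61: smallest pos >= 61 is 92 -> NB
Op 6: add ND@59 -> ring=[59:ND,92:NB,95:NC,97:NA]
Op 7: route key 0: smallest pos >= 0 is 59 -> ND
Op 8: route key 46: smallest pos >= 46 is 59 -> ND
Op 9: route key 63: smallest pos >= 63 is 92 -> NB
Op 10: add NE@0 -> ring=[0:NE,59:ND,92:NB,95:NC,97:NA]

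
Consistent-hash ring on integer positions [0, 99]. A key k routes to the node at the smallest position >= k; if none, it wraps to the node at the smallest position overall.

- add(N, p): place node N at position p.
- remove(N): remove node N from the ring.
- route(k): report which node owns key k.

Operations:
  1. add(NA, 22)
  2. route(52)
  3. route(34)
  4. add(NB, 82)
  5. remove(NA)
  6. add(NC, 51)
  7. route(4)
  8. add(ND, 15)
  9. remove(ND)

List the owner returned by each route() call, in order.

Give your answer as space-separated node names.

Answer: NA NA NC

Derivation:
Op 1: add NA@22 -> ring=[22:NA]
Op 2: route key 52: none >= 52, wrap to smallest pos 22 -> NA
Op 3: route key 34: none >= 34, wrap to smallest pos 22 -> NA
Op 4: add NB@82 -> ring=[22:NA,82:NB]
Op 5: remove NA -> ring=[82:NB]
Op 6: add NC@51 -> ring=[51:NC,82:NB]
Op 7: route key 4: smallest pos >= 4 is 51 -> NC
Op 8: add ND@15 -> ring=[15:ND,51:NC,82:NB]
Op 9: remove ND -> ring=[51:NC,82:NB]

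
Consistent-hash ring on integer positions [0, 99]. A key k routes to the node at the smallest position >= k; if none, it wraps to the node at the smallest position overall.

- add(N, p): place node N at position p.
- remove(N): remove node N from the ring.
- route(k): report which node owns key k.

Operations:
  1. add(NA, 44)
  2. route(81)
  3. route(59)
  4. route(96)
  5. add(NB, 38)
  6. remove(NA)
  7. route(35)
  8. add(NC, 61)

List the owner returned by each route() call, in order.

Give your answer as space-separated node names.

Op 1: add NA@44 -> ring=[44:NA]
Op 2: route key 81: none >= 81, wrap to smallest pos 44 -> NA
Op 3: route key 59: none >= 59, wrap to smallest pos 44 -> NA
Op 4: route key 96: none >= 96, wrap to smallest pos 44 -> NA
Op 5: add NB@38 -> ring=[38:NB,44:NA]
Op 6: remove NA -> ring=[38:NB]
Op 7: route key 35: smallest pos >= 35 is 38 -> NB
Op 8: add NC@61 -> ring=[38:NB,61:NC]

Answer: NA NA NA NB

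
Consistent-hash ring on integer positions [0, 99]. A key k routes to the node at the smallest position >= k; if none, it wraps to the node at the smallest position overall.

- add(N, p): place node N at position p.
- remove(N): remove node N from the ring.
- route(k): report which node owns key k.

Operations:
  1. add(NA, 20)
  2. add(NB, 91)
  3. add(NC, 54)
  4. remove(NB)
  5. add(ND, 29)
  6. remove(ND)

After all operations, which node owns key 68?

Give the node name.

Op 1: add NA@20 -> ring=[20:NA]
Op 2: add NB@91 -> ring=[20:NA,91:NB]
Op 3: add NC@54 -> ring=[20:NA,54:NC,91:NB]
Op 4: remove NB -> ring=[20:NA,54:NC]
Op 5: add ND@29 -> ring=[20:NA,29:ND,54:NC]
Op 6: remove ND -> ring=[20:NA,54:NC]
Final route key 68: none >= 68, wrap to smallest pos 20 -> NA

Answer: NA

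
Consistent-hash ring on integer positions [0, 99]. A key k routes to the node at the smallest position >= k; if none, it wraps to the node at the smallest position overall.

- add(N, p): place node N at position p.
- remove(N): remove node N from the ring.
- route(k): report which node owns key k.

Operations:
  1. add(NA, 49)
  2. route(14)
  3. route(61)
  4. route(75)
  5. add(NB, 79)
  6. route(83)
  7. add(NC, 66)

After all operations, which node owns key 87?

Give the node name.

Answer: NA

Derivation:
Op 1: add NA@49 -> ring=[49:NA]
Op 2: route key 14: smallest pos >= 14 is 49 -> NA
Op 3: route key 61: none >= 61, wrap to smallest pos 49 -> NA
Op 4: route key 75: none >= 75, wrap to smallest pos 49 -> NA
Op 5: add NB@79 -> ring=[49:NA,79:NB]
Op 6: route key 83: none >= 83, wrap to smallest pos 49 -> NA
Op 7: add NC@66 -> ring=[49:NA,66:NC,79:NB]
Final route key 87: none >= 87, wrap to smallest pos 49 -> NA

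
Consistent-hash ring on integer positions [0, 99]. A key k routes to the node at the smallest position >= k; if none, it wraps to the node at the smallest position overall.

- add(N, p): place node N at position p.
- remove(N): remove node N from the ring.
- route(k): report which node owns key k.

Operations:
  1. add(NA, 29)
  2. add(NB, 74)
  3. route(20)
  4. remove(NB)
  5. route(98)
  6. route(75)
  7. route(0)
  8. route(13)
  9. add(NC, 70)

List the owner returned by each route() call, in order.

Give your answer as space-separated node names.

Op 1: add NA@29 -> ring=[29:NA]
Op 2: add NB@74 -> ring=[29:NA,74:NB]
Op 3: route key 20: smallest pos >= 20 is 29 -> NA
Op 4: remove NB -> ring=[29:NA]
Op 5: route key 98: none >= 98, wrap to smallest pos 29 -> NA
Op 6: route key 75: none >= 75, wrap to smallest pos 29 -> NA
Op 7: route key 0: smallest pos >= 0 is 29 -> NA
Op 8: route key 13: smallest pos >= 13 is 29 -> NA
Op 9: add NC@70 -> ring=[29:NA,70:NC]

Answer: NA NA NA NA NA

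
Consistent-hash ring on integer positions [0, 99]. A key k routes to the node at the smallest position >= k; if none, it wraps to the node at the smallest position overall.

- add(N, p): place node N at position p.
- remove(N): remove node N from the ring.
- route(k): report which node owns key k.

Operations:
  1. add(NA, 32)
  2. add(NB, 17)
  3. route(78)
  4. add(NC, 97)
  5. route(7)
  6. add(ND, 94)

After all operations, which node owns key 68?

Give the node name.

Op 1: add NA@32 -> ring=[32:NA]
Op 2: add NB@17 -> ring=[17:NB,32:NA]
Op 3: route key 78: none >= 78, wrap to smallest pos 17 -> NB
Op 4: add NC@97 -> ring=[17:NB,32:NA,97:NC]
Op 5: route key 7: smallest pos >= 7 is 17 -> NB
Op 6: add ND@94 -> ring=[17:NB,32:NA,94:ND,97:NC]
Final route key 68: smallest pos >= 68 is 94 -> ND

Answer: ND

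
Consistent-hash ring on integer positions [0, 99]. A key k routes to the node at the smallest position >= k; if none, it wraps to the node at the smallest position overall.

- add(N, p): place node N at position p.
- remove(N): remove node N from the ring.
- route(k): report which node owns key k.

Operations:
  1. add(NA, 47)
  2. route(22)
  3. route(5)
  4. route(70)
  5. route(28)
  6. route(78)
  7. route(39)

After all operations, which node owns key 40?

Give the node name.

Op 1: add NA@47 -> ring=[47:NA]
Op 2: route key 22: smallest pos >= 22 is 47 -> NA
Op 3: route key 5: smallest pos >= 5 is 47 -> NA
Op 4: route key 70: none >= 70, wrap to smallest pos 47 -> NA
Op 5: route key 28: smallest pos >= 28 is 47 -> NA
Op 6: route key 78: none >= 78, wrap to smallest pos 47 -> NA
Op 7: route key 39: smallest pos >= 39 is 47 -> NA
Final route key 40: smallest pos >= 40 is 47 -> NA

Answer: NA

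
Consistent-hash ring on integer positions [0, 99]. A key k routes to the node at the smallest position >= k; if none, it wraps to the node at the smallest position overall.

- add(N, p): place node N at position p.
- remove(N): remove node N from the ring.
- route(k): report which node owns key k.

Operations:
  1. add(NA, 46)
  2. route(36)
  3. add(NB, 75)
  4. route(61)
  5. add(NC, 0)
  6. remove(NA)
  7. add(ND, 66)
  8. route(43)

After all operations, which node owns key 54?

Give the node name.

Answer: ND

Derivation:
Op 1: add NA@46 -> ring=[46:NA]
Op 2: route key 36: smallest pos >= 36 is 46 -> NA
Op 3: add NB@75 -> ring=[46:NA,75:NB]
Op 4: route key 61: smallest pos >= 61 is 75 -> NB
Op 5: add NC@0 -> ring=[0:NC,46:NA,75:NB]
Op 6: remove NA -> ring=[0:NC,75:NB]
Op 7: add ND@66 -> ring=[0:NC,66:ND,75:NB]
Op 8: route key 43: smallest pos >= 43 is 66 -> ND
Final route key 54: smallest pos >= 54 is 66 -> ND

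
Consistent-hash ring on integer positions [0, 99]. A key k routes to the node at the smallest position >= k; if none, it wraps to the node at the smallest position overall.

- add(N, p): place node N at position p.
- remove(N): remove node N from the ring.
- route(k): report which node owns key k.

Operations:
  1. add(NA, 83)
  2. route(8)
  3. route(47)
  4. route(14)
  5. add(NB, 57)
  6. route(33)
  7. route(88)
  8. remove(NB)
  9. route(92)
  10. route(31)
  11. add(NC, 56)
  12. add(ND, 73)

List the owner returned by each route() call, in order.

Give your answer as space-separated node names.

Op 1: add NA@83 -> ring=[83:NA]
Op 2: route key 8: smallest pos >= 8 is 83 -> NA
Op 3: route key 47: smallest pos >= 47 is 83 -> NA
Op 4: route key 14: smallest pos >= 14 is 83 -> NA
Op 5: add NB@57 -> ring=[57:NB,83:NA]
Op 6: route key 33: smallest pos >= 33 is 57 -> NB
Op 7: route key 88: none >= 88, wrap to smallest pos 57 -> NB
Op 8: remove NB -> ring=[83:NA]
Op 9: route key 92: none >= 92, wrap to smallest pos 83 -> NA
Op 10: route key 31: smallest pos >= 31 is 83 -> NA
Op 11: add NC@56 -> ring=[56:NC,83:NA]
Op 12: add ND@73 -> ring=[56:NC,73:ND,83:NA]

Answer: NA NA NA NB NB NA NA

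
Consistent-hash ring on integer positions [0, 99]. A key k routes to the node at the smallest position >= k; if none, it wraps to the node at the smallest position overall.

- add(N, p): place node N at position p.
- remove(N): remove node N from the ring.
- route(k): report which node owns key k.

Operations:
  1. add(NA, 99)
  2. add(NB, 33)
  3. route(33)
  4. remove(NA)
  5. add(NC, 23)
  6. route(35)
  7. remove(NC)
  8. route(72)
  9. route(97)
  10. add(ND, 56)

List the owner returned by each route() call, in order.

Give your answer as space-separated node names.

Answer: NB NC NB NB

Derivation:
Op 1: add NA@99 -> ring=[99:NA]
Op 2: add NB@33 -> ring=[33:NB,99:NA]
Op 3: route key 33: smallest pos >= 33 is 33 -> NB
Op 4: remove NA -> ring=[33:NB]
Op 5: add NC@23 -> ring=[23:NC,33:NB]
Op 6: route key 35: none >= 35, wrap to smallest pos 23 -> NC
Op 7: remove NC -> ring=[33:NB]
Op 8: route key 72: none >= 72, wrap to smallest pos 33 -> NB
Op 9: route key 97: none >= 97, wrap to smallest pos 33 -> NB
Op 10: add ND@56 -> ring=[33:NB,56:ND]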